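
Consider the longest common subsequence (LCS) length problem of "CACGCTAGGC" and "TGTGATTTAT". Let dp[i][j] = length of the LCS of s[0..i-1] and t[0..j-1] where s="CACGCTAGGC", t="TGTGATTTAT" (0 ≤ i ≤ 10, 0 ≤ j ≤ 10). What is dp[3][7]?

   ''  T  G  T  G  A  T  T  T  A  T
''  0  0  0  0  0  0  0  0  0  0  0
 C  0  0  0  0  0  0  0  0  0  0  0
 A  0  0  0  0  0  1  1  1  1  1  1
 C  0  0  0  0  0  1  1  1  1  1  1
 G  0  0  1  1  1  1  1  1  1  1  1
 C  0  0  1  1  1  1  1  1  1  1  1
 T  0  1  1  2  2  2  2  2  2  2  2
 A  0  1  1  2  2  3  3  3  3  3  3
 G  0  1  2  2  3  3  3  3  3  3  3
 G  0  1  2  2  3  3  3  3  3  3  3
 C  0  1  2  2  3  3  3  3  3  3  3

1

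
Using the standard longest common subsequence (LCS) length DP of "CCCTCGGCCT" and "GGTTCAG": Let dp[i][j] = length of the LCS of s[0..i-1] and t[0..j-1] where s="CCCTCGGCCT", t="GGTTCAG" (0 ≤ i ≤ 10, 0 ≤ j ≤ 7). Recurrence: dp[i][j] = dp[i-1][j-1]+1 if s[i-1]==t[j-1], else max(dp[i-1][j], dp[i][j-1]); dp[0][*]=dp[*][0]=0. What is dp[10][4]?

   ''  G  G  T  T  C  A  G
''  0  0  0  0  0  0  0  0
 C  0  0  0  0  0  1  1  1
 C  0  0  0  0  0  1  1  1
 C  0  0  0  0  0  1  1  1
 T  0  0  0  1  1  1  1  1
 C  0  0  0  1  1  2  2  2
 G  0  1  1  1  1  2  2  3
 G  0  1  2  2  2  2  2  3
 C  0  1  2  2  2  3  3  3
 C  0  1  2  2  2  3  3  3
 T  0  1  2  3  3  3  3  3

3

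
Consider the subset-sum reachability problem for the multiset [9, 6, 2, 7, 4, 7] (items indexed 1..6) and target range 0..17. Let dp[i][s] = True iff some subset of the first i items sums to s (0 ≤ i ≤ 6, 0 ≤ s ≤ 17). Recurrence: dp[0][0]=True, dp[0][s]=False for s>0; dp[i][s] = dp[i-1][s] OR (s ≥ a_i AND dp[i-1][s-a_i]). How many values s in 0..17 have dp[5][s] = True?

i\s   0   1   2   3   4   5   6   7   8   9  10  11  12  13  14  15  16  17
  0   T   F   F   F   F   F   F   F   F   F   F   F   F   F   F   F   F   F
  1   T   F   F   F   F   F   F   F   F   T   F   F   F   F   F   F   F   F
  2   T   F   F   F   F   F   T   F   F   T   F   F   F   F   F   T   F   F
  3   T   F   T   F   F   F   T   F   T   T   F   T   F   F   F   T   F   T
  4   T   F   T   F   F   F   T   T   T   T   F   T   F   T   F   T   T   T
  5   T   F   T   F   T   F   T   T   T   T   T   T   T   T   F   T   T   T
  6   T   F   T   F   T   F   T   T   T   T   T   T   T   T   T   T   T   T

14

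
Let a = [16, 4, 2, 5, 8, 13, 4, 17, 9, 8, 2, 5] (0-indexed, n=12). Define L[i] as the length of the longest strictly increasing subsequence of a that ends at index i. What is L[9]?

   i    0    1    2    3    4    5    6    7    8    9   10   11
a[i]   16    4    2    5    8   13    4   17    9    8    2    5
L[i]    1    1    1    2    3    4    2    5    4    3    1    3

3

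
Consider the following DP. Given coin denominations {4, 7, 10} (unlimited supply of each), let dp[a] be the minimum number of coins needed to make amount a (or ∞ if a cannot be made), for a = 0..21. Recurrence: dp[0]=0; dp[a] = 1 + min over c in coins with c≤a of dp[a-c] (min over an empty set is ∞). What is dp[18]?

 a  0  1  2  3  4  5  6  7  8  9 10 11 12 13 14 15 16 17 18 19 20 21
dp  0  -  -  -  1  -  -  1  2  -  1  2  3  -  2  3  4  2  3  4  2  3
(- denotes ∞ / unreachable)

3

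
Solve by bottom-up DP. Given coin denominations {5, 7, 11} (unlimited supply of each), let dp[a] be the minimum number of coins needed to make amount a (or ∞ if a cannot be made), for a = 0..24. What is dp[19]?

3

 a  0  1  2  3  4  5  6  7  8  9 10 11 12 13 14 15 16 17 18 19 20 21 22 23 24
dp  0  -  -  -  -  1  -  1  -  -  2  1  2  -  2  3  2  3  2  3  4  3  2  3  4
(- denotes ∞ / unreachable)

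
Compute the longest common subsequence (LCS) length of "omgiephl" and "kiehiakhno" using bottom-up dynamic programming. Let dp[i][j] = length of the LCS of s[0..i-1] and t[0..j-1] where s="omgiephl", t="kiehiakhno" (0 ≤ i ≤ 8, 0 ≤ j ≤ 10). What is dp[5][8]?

2

   ''  k  i  e  h  i  a  k  h  n  o
''  0  0  0  0  0  0  0  0  0  0  0
 o  0  0  0  0  0  0  0  0  0  0  1
 m  0  0  0  0  0  0  0  0  0  0  1
 g  0  0  0  0  0  0  0  0  0  0  1
 i  0  0  1  1  1  1  1  1  1  1  1
 e  0  0  1  2  2  2  2  2  2  2  2
 p  0  0  1  2  2  2  2  2  2  2  2
 h  0  0  1  2  3  3  3  3  3  3  3
 l  0  0  1  2  3  3  3  3  3  3  3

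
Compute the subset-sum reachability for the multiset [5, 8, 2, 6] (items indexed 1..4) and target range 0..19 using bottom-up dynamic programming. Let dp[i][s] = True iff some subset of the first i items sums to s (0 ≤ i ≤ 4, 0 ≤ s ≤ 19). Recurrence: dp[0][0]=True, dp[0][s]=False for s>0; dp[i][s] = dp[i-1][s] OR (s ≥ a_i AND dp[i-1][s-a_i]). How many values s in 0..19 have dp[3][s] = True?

8

i\s   0   1   2   3   4   5   6   7   8   9  10  11  12  13  14  15  16  17  18  19
  0   T   F   F   F   F   F   F   F   F   F   F   F   F   F   F   F   F   F   F   F
  1   T   F   F   F   F   T   F   F   F   F   F   F   F   F   F   F   F   F   F   F
  2   T   F   F   F   F   T   F   F   T   F   F   F   F   T   F   F   F   F   F   F
  3   T   F   T   F   F   T   F   T   T   F   T   F   F   T   F   T   F   F   F   F
  4   T   F   T   F   F   T   T   T   T   F   T   T   F   T   T   T   T   F   F   T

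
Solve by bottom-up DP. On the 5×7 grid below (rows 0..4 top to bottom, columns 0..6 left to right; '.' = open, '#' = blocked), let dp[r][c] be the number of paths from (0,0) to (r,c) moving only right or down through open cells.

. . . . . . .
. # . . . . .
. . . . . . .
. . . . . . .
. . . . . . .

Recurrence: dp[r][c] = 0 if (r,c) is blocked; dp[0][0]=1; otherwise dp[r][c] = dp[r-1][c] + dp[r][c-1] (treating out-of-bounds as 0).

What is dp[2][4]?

7

r\c   0   1   2   3   4   5   6
  0   1   1   1   1   1   1   1
  1   1   0   1   2   3   4   5
  2   1   1   2   4   7  11  16
  3   1   2   4   8  15  26  42
  4   1   3   7  15  30  56  98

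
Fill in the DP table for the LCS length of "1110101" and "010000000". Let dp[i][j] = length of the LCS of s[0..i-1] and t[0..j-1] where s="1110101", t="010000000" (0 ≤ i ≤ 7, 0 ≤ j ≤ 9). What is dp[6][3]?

   ''  0  1  0  0  0  0  0  0  0
''  0  0  0  0  0  0  0  0  0  0
 1  0  0  1  1  1  1  1  1  1  1
 1  0  0  1  1  1  1  1  1  1  1
 1  0  0  1  1  1  1  1  1  1  1
 0  0  1  1  2  2  2  2  2  2  2
 1  0  1  2  2  2  2  2  2  2  2
 0  0  1  2  3  3  3  3  3  3  3
 1  0  1  2  3  3  3  3  3  3  3

3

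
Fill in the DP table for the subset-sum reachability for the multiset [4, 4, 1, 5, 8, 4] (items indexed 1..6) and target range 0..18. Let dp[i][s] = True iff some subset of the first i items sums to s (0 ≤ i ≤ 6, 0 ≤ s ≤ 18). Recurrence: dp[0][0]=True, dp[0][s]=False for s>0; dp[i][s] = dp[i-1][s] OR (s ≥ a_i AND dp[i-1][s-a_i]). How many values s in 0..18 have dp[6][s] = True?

14

i\s   0   1   2   3   4   5   6   7   8   9  10  11  12  13  14  15  16  17  18
  0   T   F   F   F   F   F   F   F   F   F   F   F   F   F   F   F   F   F   F
  1   T   F   F   F   T   F   F   F   F   F   F   F   F   F   F   F   F   F   F
  2   T   F   F   F   T   F   F   F   T   F   F   F   F   F   F   F   F   F   F
  3   T   T   F   F   T   T   F   F   T   T   F   F   F   F   F   F   F   F   F
  4   T   T   F   F   T   T   T   F   T   T   T   F   F   T   T   F   F   F   F
  5   T   T   F   F   T   T   T   F   T   T   T   F   T   T   T   F   T   T   T
  6   T   T   F   F   T   T   T   F   T   T   T   F   T   T   T   F   T   T   T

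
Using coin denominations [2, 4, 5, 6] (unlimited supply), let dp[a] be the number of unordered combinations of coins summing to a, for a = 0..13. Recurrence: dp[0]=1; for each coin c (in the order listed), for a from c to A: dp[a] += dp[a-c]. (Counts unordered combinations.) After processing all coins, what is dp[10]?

after  coin     0     1     2     3     4     5     6     7     8     9    10    11    12    13
          2     1     0     1     0     1     0     1     0     1     0     1     0     1     0
          4     1     0     1     0     2     0     2     0     3     0     3     0     4     0
          5     1     0     1     0     2     1     2     1     3     2     4     2     5     3
          6     1     0     1     0     2     1     3     1     4     2     6     3     8     4

6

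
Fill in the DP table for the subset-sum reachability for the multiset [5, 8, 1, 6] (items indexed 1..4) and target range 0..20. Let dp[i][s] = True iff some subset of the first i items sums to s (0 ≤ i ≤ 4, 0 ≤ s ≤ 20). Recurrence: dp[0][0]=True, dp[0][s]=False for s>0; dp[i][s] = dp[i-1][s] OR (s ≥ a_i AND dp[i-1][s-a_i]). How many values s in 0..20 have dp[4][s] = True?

14

i\s   0   1   2   3   4   5   6   7   8   9  10  11  12  13  14  15  16  17  18  19  20
  0   T   F   F   F   F   F   F   F   F   F   F   F   F   F   F   F   F   F   F   F   F
  1   T   F   F   F   F   T   F   F   F   F   F   F   F   F   F   F   F   F   F   F   F
  2   T   F   F   F   F   T   F   F   T   F   F   F   F   T   F   F   F   F   F   F   F
  3   T   T   F   F   F   T   T   F   T   T   F   F   F   T   T   F   F   F   F   F   F
  4   T   T   F   F   F   T   T   T   T   T   F   T   T   T   T   T   F   F   F   T   T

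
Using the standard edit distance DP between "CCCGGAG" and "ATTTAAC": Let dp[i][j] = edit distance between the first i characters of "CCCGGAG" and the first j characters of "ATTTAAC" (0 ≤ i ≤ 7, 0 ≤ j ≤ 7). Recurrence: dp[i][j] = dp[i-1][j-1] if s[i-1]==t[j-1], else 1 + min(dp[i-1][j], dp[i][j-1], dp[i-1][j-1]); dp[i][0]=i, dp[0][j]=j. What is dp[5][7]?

7

   ''  A  T  T  T  A  A  C
''  0  1  2  3  4  5  6  7
 C  1  1  2  3  4  5  6  6
 C  2  2  2  3  4  5  6  6
 C  3  3  3  3  4  5  6  6
 G  4  4  4  4  4  5  6  7
 G  5  5  5  5  5  5  6  7
 A  6  5  6  6  6  5  5  6
 G  7  6  6  7  7  6  6  6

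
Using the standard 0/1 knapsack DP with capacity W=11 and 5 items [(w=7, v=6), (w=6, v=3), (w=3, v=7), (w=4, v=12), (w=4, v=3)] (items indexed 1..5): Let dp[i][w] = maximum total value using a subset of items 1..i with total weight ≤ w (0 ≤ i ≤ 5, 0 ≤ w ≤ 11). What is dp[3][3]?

i\w   0   1   2   3   4   5   6   7   8   9  10  11
  0   0   0   0   0   0   0   0   0   0   0   0   0
  1   0   0   0   0   0   0   0   6   6   6   6   6
  2   0   0   0   0   0   0   3   6   6   6   6   6
  3   0   0   0   7   7   7   7   7   7  10  13  13
  4   0   0   0   7  12  12  12  19  19  19  19  19
  5   0   0   0   7  12  12  12  19  19  19  19  22

7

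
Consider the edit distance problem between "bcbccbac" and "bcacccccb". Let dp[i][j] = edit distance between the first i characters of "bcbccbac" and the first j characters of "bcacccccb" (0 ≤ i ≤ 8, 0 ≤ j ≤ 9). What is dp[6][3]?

4

   ''  b  c  a  c  c  c  c  c  b
''  0  1  2  3  4  5  6  7  8  9
 b  1  0  1  2  3  4  5  6  7  8
 c  2  1  0  1  2  3  4  5  6  7
 b  3  2  1  1  2  3  4  5  6  6
 c  4  3  2  2  1  2  3  4  5  6
 c  5  4  3  3  2  1  2  3  4  5
 b  6  5  4  4  3  2  2  3  4  4
 a  7  6  5  4  4  3  3  3  4  5
 c  8  7  6  5  4  4  3  3  3  4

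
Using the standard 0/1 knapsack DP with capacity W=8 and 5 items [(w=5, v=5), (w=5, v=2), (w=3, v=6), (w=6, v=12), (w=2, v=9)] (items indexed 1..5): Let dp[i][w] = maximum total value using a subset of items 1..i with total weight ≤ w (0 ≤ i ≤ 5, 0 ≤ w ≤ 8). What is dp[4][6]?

i\w   0   1   2   3   4   5   6   7   8
  0   0   0   0   0   0   0   0   0   0
  1   0   0   0   0   0   5   5   5   5
  2   0   0   0   0   0   5   5   5   5
  3   0   0   0   6   6   6   6   6  11
  4   0   0   0   6   6   6  12  12  12
  5   0   0   9   9   9  15  15  15  21

12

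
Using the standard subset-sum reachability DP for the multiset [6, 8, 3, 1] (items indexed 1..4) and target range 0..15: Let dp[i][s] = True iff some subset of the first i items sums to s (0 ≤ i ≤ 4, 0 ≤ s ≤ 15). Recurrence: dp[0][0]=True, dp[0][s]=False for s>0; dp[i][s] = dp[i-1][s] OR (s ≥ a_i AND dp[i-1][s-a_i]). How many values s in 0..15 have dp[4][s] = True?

13

i\s   0   1   2   3   4   5   6   7   8   9  10  11  12  13  14  15
  0   T   F   F   F   F   F   F   F   F   F   F   F   F   F   F   F
  1   T   F   F   F   F   F   T   F   F   F   F   F   F   F   F   F
  2   T   F   F   F   F   F   T   F   T   F   F   F   F   F   T   F
  3   T   F   F   T   F   F   T   F   T   T   F   T   F   F   T   F
  4   T   T   F   T   T   F   T   T   T   T   T   T   T   F   T   T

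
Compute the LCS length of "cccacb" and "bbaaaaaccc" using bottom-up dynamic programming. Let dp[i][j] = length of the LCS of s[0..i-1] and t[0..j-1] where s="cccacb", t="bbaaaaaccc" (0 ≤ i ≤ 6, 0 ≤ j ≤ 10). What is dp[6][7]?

1

   ''  b  b  a  a  a  a  a  c  c  c
''  0  0  0  0  0  0  0  0  0  0  0
 c  0  0  0  0  0  0  0  0  1  1  1
 c  0  0  0  0  0  0  0  0  1  2  2
 c  0  0  0  0  0  0  0  0  1  2  3
 a  0  0  0  1  1  1  1  1  1  2  3
 c  0  0  0  1  1  1  1  1  2  2  3
 b  0  1  1  1  1  1  1  1  2  2  3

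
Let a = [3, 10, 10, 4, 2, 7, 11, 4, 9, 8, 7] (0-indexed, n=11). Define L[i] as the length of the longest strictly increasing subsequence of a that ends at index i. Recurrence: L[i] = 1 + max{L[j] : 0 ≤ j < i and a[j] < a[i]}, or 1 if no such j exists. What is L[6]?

   i    0    1    2    3    4    5    6    7    8    9   10
a[i]    3   10   10    4    2    7   11    4    9    8    7
L[i]    1    2    2    2    1    3    4    2    4    4    3

4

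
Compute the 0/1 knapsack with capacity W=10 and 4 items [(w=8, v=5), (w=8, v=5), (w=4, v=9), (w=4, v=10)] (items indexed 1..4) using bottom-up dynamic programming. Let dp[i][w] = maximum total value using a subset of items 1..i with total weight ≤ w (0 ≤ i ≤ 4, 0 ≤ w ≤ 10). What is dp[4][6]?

10

i\w   0   1   2   3   4   5   6   7   8   9  10
  0   0   0   0   0   0   0   0   0   0   0   0
  1   0   0   0   0   0   0   0   0   5   5   5
  2   0   0   0   0   0   0   0   0   5   5   5
  3   0   0   0   0   9   9   9   9   9   9   9
  4   0   0   0   0  10  10  10  10  19  19  19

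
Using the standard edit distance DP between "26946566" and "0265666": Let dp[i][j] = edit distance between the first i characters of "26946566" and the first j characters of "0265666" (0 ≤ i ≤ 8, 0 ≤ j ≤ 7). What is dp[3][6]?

4

   ''  0  2  6  5  6  6  6
''  0  1  2  3  4  5  6  7
 2  1  1  1  2  3  4  5  6
 6  2  2  2  1  2  3  4  5
 9  3  3  3  2  2  3  4  5
 4  4  4  4  3  3  3  4  5
 6  5  5  5  4  4  3  3  4
 5  6  6  6  5  4  4  4  4
 6  7  7  7  6  5  4  4  4
 6  8  8  8  7  6  5  4  4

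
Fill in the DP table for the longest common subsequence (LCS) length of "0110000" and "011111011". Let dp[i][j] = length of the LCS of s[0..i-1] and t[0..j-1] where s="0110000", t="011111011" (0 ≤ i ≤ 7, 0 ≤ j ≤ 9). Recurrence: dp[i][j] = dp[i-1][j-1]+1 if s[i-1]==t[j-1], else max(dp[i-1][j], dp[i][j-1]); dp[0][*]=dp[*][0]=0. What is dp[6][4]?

3

   ''  0  1  1  1  1  1  0  1  1
''  0  0  0  0  0  0  0  0  0  0
 0  0  1  1  1  1  1  1  1  1  1
 1  0  1  2  2  2  2  2  2  2  2
 1  0  1  2  3  3  3  3  3  3  3
 0  0  1  2  3  3  3  3  4  4  4
 0  0  1  2  3  3  3  3  4  4  4
 0  0  1  2  3  3  3  3  4  4  4
 0  0  1  2  3  3  3  3  4  4  4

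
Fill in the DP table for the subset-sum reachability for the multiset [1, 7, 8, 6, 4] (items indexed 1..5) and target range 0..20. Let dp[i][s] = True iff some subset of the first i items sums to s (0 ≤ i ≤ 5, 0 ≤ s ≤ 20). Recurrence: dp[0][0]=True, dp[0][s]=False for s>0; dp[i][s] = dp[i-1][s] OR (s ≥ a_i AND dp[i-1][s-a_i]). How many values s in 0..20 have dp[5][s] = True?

19

i\s   0   1   2   3   4   5   6   7   8   9  10  11  12  13  14  15  16  17  18  19  20
  0   T   F   F   F   F   F   F   F   F   F   F   F   F   F   F   F   F   F   F   F   F
  1   T   T   F   F   F   F   F   F   F   F   F   F   F   F   F   F   F   F   F   F   F
  2   T   T   F   F   F   F   F   T   T   F   F   F   F   F   F   F   F   F   F   F   F
  3   T   T   F   F   F   F   F   T   T   T   F   F   F   F   F   T   T   F   F   F   F
  4   T   T   F   F   F   F   T   T   T   T   F   F   F   T   T   T   T   F   F   F   F
  5   T   T   F   F   T   T   T   T   T   T   T   T   T   T   T   T   T   T   T   T   T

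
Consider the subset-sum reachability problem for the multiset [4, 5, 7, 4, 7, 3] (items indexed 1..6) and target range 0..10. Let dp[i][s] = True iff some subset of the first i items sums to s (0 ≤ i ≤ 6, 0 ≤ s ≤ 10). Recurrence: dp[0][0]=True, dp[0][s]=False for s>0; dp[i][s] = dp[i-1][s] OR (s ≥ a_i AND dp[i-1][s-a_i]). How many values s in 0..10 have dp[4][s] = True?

i\s   0   1   2   3   4   5   6   7   8   9  10
  0   T   F   F   F   F   F   F   F   F   F   F
  1   T   F   F   F   T   F   F   F   F   F   F
  2   T   F   F   F   T   T   F   F   F   T   F
  3   T   F   F   F   T   T   F   T   F   T   F
  4   T   F   F   F   T   T   F   T   T   T   F
  5   T   F   F   F   T   T   F   T   T   T   F
  6   T   F   F   T   T   T   F   T   T   T   T

6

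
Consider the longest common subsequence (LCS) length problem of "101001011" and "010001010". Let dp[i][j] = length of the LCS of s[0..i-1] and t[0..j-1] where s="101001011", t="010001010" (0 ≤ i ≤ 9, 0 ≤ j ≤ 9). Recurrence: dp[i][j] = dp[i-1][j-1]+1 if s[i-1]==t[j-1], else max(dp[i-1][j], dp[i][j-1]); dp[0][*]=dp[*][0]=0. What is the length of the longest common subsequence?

   ''  0  1  0  0  0  1  0  1  0
''  0  0  0  0  0  0  0  0  0  0
 1  0  0  1  1  1  1  1  1  1  1
 0  0  1  1  2  2  2  2  2  2  2
 1  0  1  2  2  2  2  3  3  3  3
 0  0  1  2  3  3  3  3  4  4  4
 0  0  1  2  3  4  4  4  4  4  5
 1  0  1  2  3  4  4  5  5  5  5
 0  0  1  2  3  4  5  5  6  6  6
 1  0  1  2  3  4  5  6  6  7  7
 1  0  1  2  3  4  5  6  6  7  7

7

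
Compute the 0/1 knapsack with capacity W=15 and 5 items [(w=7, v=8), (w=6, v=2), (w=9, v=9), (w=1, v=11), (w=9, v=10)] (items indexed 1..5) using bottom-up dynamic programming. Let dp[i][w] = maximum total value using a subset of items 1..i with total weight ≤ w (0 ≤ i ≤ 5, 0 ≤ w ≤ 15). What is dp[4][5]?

11

i\w   0   1   2   3   4   5   6   7   8   9  10  11  12  13  14  15
  0   0   0   0   0   0   0   0   0   0   0   0   0   0   0   0   0
  1   0   0   0   0   0   0   0   8   8   8   8   8   8   8   8   8
  2   0   0   0   0   0   0   2   8   8   8   8   8   8  10  10  10
  3   0   0   0   0   0   0   2   8   8   9   9   9   9  10  10  11
  4   0  11  11  11  11  11  11  13  19  19  20  20  20  20  21  21
  5   0  11  11  11  11  11  11  13  19  19  21  21  21  21  21  21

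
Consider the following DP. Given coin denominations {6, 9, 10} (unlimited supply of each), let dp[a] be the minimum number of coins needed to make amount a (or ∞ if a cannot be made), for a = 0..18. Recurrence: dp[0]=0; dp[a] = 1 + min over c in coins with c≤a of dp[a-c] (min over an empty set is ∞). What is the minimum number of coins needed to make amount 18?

 a  0  1  2  3  4  5  6  7  8  9 10 11 12 13 14 15 16 17 18
dp  0  -  -  -  -  -  1  -  -  1  1  -  2  -  -  2  2  -  2
(- denotes ∞ / unreachable)

2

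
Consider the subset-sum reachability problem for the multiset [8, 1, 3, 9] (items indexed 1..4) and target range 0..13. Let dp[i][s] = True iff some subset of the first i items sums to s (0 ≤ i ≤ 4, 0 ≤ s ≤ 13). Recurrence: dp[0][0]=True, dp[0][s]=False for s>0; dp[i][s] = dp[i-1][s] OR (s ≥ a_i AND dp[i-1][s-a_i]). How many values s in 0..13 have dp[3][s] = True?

i\s   0   1   2   3   4   5   6   7   8   9  10  11  12  13
  0   T   F   F   F   F   F   F   F   F   F   F   F   F   F
  1   T   F   F   F   F   F   F   F   T   F   F   F   F   F
  2   T   T   F   F   F   F   F   F   T   T   F   F   F   F
  3   T   T   F   T   T   F   F   F   T   T   F   T   T   F
  4   T   T   F   T   T   F   F   F   T   T   T   T   T   T

8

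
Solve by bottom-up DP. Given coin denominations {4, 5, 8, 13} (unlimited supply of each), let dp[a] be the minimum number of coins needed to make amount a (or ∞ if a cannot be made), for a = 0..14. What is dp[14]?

 a  0  1  2  3  4  5  6  7  8  9 10 11 12 13 14
dp  0  -  -  -  1  1  -  -  1  2  2  -  2  1  3
(- denotes ∞ / unreachable)

3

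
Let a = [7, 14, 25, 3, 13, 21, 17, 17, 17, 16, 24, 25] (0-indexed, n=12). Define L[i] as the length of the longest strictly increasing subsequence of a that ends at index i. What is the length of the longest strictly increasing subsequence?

5

   i    0    1    2    3    4    5    6    7    8    9   10   11
a[i]    7   14   25    3   13   21   17   17   17   16   24   25
L[i]    1    2    3    1    2    3    3    3    3    3    4    5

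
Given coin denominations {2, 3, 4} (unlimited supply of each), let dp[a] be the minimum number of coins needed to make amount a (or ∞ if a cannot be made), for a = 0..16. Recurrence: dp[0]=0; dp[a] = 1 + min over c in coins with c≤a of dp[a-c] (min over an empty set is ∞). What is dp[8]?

 a  0  1  2  3  4  5  6  7  8  9 10 11 12 13 14 15 16
dp  0  -  1  1  1  2  2  2  2  3  3  3  3  4  4  4  4
(- denotes ∞ / unreachable)

2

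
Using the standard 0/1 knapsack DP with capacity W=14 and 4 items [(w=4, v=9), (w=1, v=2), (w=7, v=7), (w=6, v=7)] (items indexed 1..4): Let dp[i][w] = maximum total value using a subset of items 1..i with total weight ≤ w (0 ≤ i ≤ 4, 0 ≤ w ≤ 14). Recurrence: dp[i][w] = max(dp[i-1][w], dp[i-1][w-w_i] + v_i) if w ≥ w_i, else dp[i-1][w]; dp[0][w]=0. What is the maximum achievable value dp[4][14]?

18

i\w   0   1   2   3   4   5   6   7   8   9  10  11  12  13  14
  0   0   0   0   0   0   0   0   0   0   0   0   0   0   0   0
  1   0   0   0   0   9   9   9   9   9   9   9   9   9   9   9
  2   0   2   2   2   9  11  11  11  11  11  11  11  11  11  11
  3   0   2   2   2   9  11  11  11  11  11  11  16  18  18  18
  4   0   2   2   2   9  11  11  11  11  11  16  18  18  18  18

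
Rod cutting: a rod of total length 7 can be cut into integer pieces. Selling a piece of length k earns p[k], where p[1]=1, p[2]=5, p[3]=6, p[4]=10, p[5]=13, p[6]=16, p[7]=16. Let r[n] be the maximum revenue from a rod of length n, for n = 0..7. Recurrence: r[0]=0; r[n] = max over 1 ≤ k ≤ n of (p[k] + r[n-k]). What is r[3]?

   n    0    1    2    3    4    5    6    7
r[n]    0    1    5    6   10   13   16   18

6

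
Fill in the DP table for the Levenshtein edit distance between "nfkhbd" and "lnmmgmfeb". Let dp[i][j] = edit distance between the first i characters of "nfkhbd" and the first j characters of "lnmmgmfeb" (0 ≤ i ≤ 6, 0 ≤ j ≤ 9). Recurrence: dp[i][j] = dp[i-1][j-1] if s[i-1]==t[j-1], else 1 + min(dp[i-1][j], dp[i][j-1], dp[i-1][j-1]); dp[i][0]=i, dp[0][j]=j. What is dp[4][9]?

7

   ''  l  n  m  m  g  m  f  e  b
''  0  1  2  3  4  5  6  7  8  9
 n  1  1  1  2  3  4  5  6  7  8
 f  2  2  2  2  3  4  5  5  6  7
 k  3  3  3  3  3  4  5  6  6  7
 h  4  4  4  4  4  4  5  6  7  7
 b  5  5  5  5  5  5  5  6  7  7
 d  6  6  6  6  6  6  6  6  7  8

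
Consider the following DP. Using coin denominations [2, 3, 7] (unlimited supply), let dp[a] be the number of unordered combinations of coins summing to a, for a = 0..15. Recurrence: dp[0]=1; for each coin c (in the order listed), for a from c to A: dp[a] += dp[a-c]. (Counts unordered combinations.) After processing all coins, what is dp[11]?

after  coin     0     1     2     3     4     5     6     7     8     9    10    11    12    13    14    15
          2     1     0     1     0     1     0     1     0     1     0     1     0     1     0     1     0
          3     1     0     1     1     1     1     2     1     2     2     2     2     3     2     3     3
          7     1     0     1     1     1     1     2     2     2     3     3     3     4     4     5     5

3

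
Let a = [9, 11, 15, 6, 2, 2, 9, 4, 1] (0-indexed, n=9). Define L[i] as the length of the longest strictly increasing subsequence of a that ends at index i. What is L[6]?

2

   i    0    1    2    3    4    5    6    7    8
a[i]    9   11   15    6    2    2    9    4    1
L[i]    1    2    3    1    1    1    2    2    1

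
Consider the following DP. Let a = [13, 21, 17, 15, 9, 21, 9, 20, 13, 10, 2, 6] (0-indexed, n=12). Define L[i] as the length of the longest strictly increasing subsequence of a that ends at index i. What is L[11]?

2

   i    0    1    2    3    4    5    6    7    8    9   10   11
a[i]   13   21   17   15    9   21    9   20   13   10    2    6
L[i]    1    2    2    2    1    3    1    3    2    2    1    2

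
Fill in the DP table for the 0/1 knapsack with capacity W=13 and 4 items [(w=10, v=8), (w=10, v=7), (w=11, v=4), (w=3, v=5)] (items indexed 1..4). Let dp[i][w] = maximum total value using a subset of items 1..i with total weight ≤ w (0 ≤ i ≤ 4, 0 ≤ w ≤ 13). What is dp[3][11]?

i\w   0   1   2   3   4   5   6   7   8   9  10  11  12  13
  0   0   0   0   0   0   0   0   0   0   0   0   0   0   0
  1   0   0   0   0   0   0   0   0   0   0   8   8   8   8
  2   0   0   0   0   0   0   0   0   0   0   8   8   8   8
  3   0   0   0   0   0   0   0   0   0   0   8   8   8   8
  4   0   0   0   5   5   5   5   5   5   5   8   8   8  13

8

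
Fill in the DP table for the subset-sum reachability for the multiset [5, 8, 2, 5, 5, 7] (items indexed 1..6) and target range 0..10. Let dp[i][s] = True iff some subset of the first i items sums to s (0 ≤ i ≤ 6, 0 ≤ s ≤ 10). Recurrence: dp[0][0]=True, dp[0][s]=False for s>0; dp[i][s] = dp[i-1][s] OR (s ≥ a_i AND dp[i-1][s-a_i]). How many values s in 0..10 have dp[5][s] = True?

6

i\s   0   1   2   3   4   5   6   7   8   9  10
  0   T   F   F   F   F   F   F   F   F   F   F
  1   T   F   F   F   F   T   F   F   F   F   F
  2   T   F   F   F   F   T   F   F   T   F   F
  3   T   F   T   F   F   T   F   T   T   F   T
  4   T   F   T   F   F   T   F   T   T   F   T
  5   T   F   T   F   F   T   F   T   T   F   T
  6   T   F   T   F   F   T   F   T   T   T   T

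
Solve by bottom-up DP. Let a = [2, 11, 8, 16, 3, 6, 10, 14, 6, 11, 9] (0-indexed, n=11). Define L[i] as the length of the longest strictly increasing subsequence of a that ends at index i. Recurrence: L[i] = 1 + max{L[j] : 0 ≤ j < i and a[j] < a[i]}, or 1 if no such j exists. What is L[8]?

3

   i    0    1    2    3    4    5    6    7    8    9   10
a[i]    2   11    8   16    3    6   10   14    6   11    9
L[i]    1    2    2    3    2    3    4    5    3    5    4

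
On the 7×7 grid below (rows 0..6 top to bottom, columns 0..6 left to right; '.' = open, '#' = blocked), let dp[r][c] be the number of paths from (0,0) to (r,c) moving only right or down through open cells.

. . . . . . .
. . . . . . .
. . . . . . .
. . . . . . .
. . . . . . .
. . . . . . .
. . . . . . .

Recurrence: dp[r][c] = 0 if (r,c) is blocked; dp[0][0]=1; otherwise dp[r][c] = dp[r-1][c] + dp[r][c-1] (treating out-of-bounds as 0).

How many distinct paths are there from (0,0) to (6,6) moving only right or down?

924

r\c   0   1   2   3   4   5   6
  0   1   1   1   1   1   1   1
  1   1   2   3   4   5   6   7
  2   1   3   6  10  15  21  28
  3   1   4  10  20  35  56  84
  4   1   5  15  35  70 126 210
  5   1   6  21  56 126 252 462
  6   1   7  28  84 210 462 924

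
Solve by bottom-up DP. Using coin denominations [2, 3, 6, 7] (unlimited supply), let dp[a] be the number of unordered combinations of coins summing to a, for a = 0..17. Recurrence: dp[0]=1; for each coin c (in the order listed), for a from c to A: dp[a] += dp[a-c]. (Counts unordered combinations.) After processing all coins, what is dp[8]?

3

after  coin     0     1     2     3     4     5     6     7     8     9    10    11    12    13    14    15    16    17
          2     1     0     1     0     1     0     1     0     1     0     1     0     1     0     1     0     1     0
          3     1     0     1     1     1     1     2     1     2     2     2     2     3     2     3     3     3     3
          6     1     0     1     1     1     1     3     1     3     3     3     3     6     3     6     6     6     6
          7     1     0     1     1     1     1     3     2     3     4     4     4     7     6     8     9    10    10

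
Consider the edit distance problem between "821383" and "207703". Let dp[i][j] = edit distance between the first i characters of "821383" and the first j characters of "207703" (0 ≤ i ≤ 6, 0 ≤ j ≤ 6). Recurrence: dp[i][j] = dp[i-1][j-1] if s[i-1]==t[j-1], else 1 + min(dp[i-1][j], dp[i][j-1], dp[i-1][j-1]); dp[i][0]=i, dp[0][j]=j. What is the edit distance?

5

   ''  2  0  7  7  0  3
''  0  1  2  3  4  5  6
 8  1  1  2  3  4  5  6
 2  2  1  2  3  4  5  6
 1  3  2  2  3  4  5  6
 3  4  3  3  3  4  5  5
 8  5  4  4  4  4  5  6
 3  6  5  5  5  5  5  5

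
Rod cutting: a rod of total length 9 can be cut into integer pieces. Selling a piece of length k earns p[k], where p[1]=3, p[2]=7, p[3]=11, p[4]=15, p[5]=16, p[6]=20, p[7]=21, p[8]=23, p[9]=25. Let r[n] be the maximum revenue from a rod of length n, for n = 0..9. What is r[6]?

   n    0    1    2    3    4    5    6    7    8    9
r[n]    0    3    7   11   15   18   22   26   30   33

22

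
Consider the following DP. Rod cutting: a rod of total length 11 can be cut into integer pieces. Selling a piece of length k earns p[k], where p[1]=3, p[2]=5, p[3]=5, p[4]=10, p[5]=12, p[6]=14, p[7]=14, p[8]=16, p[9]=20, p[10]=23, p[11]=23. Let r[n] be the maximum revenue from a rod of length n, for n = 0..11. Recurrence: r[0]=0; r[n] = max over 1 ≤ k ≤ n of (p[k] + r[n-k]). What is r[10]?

   n    0    1    2    3    4    5    6    7    8    9   10   11
r[n]    0    3    6    9   12   15   18   21   24   27   30   33

30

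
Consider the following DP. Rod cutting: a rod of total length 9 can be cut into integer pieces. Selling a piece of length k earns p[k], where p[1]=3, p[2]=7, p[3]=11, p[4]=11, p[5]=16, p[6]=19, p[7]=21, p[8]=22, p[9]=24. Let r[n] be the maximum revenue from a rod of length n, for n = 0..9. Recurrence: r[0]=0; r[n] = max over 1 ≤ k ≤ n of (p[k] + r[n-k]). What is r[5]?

18

   n    0    1    2    3    4    5    6    7    8    9
r[n]    0    3    7   11   14   18   22   25   29   33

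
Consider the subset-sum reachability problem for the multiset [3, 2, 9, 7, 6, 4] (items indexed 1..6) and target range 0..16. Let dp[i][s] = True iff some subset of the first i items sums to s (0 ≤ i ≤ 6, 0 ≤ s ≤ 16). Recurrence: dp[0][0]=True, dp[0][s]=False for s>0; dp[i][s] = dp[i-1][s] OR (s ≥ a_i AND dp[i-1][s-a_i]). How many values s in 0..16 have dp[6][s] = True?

16

i\s   0   1   2   3   4   5   6   7   8   9  10  11  12  13  14  15  16
  0   T   F   F   F   F   F   F   F   F   F   F   F   F   F   F   F   F
  1   T   F   F   T   F   F   F   F   F   F   F   F   F   F   F   F   F
  2   T   F   T   T   F   T   F   F   F   F   F   F   F   F   F   F   F
  3   T   F   T   T   F   T   F   F   F   T   F   T   T   F   T   F   F
  4   T   F   T   T   F   T   F   T   F   T   T   T   T   F   T   F   T
  5   T   F   T   T   F   T   T   T   T   T   T   T   T   T   T   T   T
  6   T   F   T   T   T   T   T   T   T   T   T   T   T   T   T   T   T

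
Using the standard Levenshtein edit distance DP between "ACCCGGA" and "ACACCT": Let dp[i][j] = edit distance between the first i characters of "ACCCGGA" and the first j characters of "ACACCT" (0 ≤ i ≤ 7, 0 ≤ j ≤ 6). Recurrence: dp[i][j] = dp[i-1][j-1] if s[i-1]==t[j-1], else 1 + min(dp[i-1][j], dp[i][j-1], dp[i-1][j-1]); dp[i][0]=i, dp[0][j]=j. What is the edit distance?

4

   ''  A  C  A  C  C  T
''  0  1  2  3  4  5  6
 A  1  0  1  2  3  4  5
 C  2  1  0  1  2  3  4
 C  3  2  1  1  1  2  3
 C  4  3  2  2  1  1  2
 G  5  4  3  3  2  2  2
 G  6  5  4  4  3  3  3
 A  7  6  5  4  4  4  4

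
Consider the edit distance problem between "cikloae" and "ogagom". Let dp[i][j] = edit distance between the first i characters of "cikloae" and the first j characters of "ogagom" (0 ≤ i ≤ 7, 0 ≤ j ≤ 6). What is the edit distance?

6

   ''  o  g  a  g  o  m
''  0  1  2  3  4  5  6
 c  1  1  2  3  4  5  6
 i  2  2  2  3  4  5  6
 k  3  3  3  3  4  5  6
 l  4  4  4  4  4  5  6
 o  5  4  5  5  5  4  5
 a  6  5  5  5  6  5  5
 e  7  6  6  6  6  6  6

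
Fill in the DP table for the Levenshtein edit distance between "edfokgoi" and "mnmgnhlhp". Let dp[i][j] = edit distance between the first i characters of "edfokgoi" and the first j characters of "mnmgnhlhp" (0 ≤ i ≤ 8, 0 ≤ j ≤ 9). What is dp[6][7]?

   ''  m  n  m  g  n  h  l  h  p
''  0  1  2  3  4  5  6  7  8  9
 e  1  1  2  3  4  5  6  7  8  9
 d  2  2  2  3  4  5  6  7  8  9
 f  3  3  3  3  4  5  6  7  8  9
 o  4  4  4  4  4  5  6  7  8  9
 k  5  5  5  5  5  5  6  7  8  9
 g  6  6  6  6  5  6  6  7  8  9
 o  7  7  7  7  6  6  7  7  8  9
 i  8  8  8  8  7  7  7  8  8  9

7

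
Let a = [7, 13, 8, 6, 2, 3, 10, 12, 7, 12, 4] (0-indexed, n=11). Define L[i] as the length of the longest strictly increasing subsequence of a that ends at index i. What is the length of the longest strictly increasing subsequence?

4

   i    0    1    2    3    4    5    6    7    8    9   10
a[i]    7   13    8    6    2    3   10   12    7   12    4
L[i]    1    2    2    1    1    2    3    4    3    4    3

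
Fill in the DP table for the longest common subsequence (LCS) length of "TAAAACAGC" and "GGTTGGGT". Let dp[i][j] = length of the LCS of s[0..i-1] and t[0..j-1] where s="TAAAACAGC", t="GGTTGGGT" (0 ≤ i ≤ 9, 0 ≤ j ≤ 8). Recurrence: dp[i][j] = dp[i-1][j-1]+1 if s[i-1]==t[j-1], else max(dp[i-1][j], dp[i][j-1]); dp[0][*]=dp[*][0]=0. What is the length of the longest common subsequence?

2

   ''  G  G  T  T  G  G  G  T
''  0  0  0  0  0  0  0  0  0
 T  0  0  0  1  1  1  1  1  1
 A  0  0  0  1  1  1  1  1  1
 A  0  0  0  1  1  1  1  1  1
 A  0  0  0  1  1  1  1  1  1
 A  0  0  0  1  1  1  1  1  1
 C  0  0  0  1  1  1  1  1  1
 A  0  0  0  1  1  1  1  1  1
 G  0  1  1  1  1  2  2  2  2
 C  0  1  1  1  1  2  2  2  2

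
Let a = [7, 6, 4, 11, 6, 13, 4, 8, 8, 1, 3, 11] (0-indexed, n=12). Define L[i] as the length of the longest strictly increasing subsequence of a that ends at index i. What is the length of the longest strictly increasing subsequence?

4

   i    0    1    2    3    4    5    6    7    8    9   10   11
a[i]    7    6    4   11    6   13    4    8    8    1    3   11
L[i]    1    1    1    2    2    3    1    3    3    1    2    4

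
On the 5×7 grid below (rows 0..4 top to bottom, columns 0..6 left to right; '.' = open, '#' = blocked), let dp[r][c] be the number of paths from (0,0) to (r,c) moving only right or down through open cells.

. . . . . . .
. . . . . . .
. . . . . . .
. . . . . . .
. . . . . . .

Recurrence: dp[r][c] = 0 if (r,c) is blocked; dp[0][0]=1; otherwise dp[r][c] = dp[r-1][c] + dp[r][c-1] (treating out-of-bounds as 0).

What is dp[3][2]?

r\c   0   1   2   3   4   5   6
  0   1   1   1   1   1   1   1
  1   1   2   3   4   5   6   7
  2   1   3   6  10  15  21  28
  3   1   4  10  20  35  56  84
  4   1   5  15  35  70 126 210

10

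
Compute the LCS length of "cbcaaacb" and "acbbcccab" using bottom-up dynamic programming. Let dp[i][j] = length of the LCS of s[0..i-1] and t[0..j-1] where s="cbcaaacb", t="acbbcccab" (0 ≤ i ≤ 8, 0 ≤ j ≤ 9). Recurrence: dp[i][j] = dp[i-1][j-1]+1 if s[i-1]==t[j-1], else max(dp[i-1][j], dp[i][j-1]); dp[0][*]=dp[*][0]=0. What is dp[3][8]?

   ''  a  c  b  b  c  c  c  a  b
''  0  0  0  0  0  0  0  0  0  0
 c  0  0  1  1  1  1  1  1  1  1
 b  0  0  1  2  2  2  2  2  2  2
 c  0  0  1  2  2  3  3  3  3  3
 a  0  1  1  2  2  3  3  3  4  4
 a  0  1  1  2  2  3  3  3  4  4
 a  0  1  1  2  2  3  3  3  4  4
 c  0  1  2  2  2  3  4  4  4  4
 b  0  1  2  3  3  3  4  4  4  5

3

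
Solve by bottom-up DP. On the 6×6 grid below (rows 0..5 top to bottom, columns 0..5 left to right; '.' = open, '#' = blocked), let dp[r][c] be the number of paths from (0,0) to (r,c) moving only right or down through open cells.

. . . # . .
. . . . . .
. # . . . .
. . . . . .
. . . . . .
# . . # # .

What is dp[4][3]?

16

r\c   0   1   2   3   4   5
  0   1   1   1   0   0   0
  1   1   2   3   3   3   3
  2   1   0   3   6   9  12
  3   1   1   4  10  19  31
  4   1   2   6  16  35  66
  5   0   2   8   0   0  66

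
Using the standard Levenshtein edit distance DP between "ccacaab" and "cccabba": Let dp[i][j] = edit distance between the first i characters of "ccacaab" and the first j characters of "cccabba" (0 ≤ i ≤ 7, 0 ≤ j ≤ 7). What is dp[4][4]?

   ''  c  c  c  a  b  b  a
''  0  1  2  3  4  5  6  7
 c  1  0  1  2  3  4  5  6
 c  2  1  0  1  2  3  4  5
 a  3  2  1  1  1  2  3  4
 c  4  3  2  1  2  2  3  4
 a  5  4  3  2  1  2  3  3
 a  6  5  4  3  2  2  3  3
 b  7  6  5  4  3  2  2  3

2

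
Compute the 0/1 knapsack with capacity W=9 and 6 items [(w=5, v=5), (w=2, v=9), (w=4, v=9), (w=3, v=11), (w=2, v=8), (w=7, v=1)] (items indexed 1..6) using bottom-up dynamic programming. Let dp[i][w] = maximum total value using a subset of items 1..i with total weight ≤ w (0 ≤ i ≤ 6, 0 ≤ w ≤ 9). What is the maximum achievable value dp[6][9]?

29

i\w   0   1   2   3   4   5   6   7   8   9
  0   0   0   0   0   0   0   0   0   0   0
  1   0   0   0   0   0   5   5   5   5   5
  2   0   0   9   9   9   9   9  14  14  14
  3   0   0   9   9   9   9  18  18  18  18
  4   0   0   9  11  11  20  20  20  20  29
  5   0   0   9  11  17  20  20  28  28  29
  6   0   0   9  11  17  20  20  28  28  29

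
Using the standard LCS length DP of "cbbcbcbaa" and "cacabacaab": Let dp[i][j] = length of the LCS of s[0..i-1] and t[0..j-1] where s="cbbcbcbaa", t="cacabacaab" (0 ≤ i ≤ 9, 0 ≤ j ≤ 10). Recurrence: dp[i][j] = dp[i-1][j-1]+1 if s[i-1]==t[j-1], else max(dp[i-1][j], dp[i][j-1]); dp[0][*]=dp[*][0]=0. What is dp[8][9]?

5

   ''  c  a  c  a  b  a  c  a  a  b
''  0  0  0  0  0  0  0  0  0  0  0
 c  0  1  1  1  1  1  1  1  1  1  1
 b  0  1  1  1  1  2  2  2  2  2  2
 b  0  1  1  1  1  2  2  2  2  2  3
 c  0  1  1  2  2  2  2  3  3  3  3
 b  0  1  1  2  2  3  3  3  3  3  4
 c  0  1  1  2  2  3  3  4  4  4  4
 b  0  1  1  2  2  3  3  4  4  4  5
 a  0  1  2  2  3  3  4  4  5  5  5
 a  0  1  2  2  3  3  4  4  5  6  6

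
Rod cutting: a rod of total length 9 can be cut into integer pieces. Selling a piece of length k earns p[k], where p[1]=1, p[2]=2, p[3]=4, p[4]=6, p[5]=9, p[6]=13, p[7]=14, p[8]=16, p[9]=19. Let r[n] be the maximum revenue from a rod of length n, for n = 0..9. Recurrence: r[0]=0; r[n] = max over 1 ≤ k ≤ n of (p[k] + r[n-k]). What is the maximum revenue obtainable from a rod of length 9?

   n    0    1    2    3    4    5    6    7    8    9
r[n]    0    1    2    4    6    9   13   14   16   19

19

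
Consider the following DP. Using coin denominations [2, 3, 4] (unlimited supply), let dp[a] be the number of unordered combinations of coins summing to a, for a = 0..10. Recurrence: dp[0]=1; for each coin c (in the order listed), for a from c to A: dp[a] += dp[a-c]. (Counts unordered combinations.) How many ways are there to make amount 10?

5

after  coin     0     1     2     3     4     5     6     7     8     9    10
          2     1     0     1     0     1     0     1     0     1     0     1
          3     1     0     1     1     1     1     2     1     2     2     2
          4     1     0     1     1     2     1     3     2     4     3     5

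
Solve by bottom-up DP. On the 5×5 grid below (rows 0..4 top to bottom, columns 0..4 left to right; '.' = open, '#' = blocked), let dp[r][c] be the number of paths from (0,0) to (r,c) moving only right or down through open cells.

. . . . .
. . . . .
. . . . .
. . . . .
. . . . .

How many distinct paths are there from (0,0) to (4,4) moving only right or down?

r\c   0   1   2   3   4
  0   1   1   1   1   1
  1   1   2   3   4   5
  2   1   3   6  10  15
  3   1   4  10  20  35
  4   1   5  15  35  70

70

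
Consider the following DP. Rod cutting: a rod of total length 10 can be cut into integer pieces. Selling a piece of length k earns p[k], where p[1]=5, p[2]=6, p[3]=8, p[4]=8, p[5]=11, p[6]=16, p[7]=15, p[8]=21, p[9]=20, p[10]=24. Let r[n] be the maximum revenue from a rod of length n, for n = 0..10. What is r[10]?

50

   n    0    1    2    3    4    5    6    7    8    9   10
r[n]    0    5   10   15   20   25   30   35   40   45   50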